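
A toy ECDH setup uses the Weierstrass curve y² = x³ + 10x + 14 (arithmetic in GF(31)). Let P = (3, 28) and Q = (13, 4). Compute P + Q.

(22, 30)

(3, 28) + (13, 4). λ = (4 - 28)/(13 - 3) ≡ 7/10 mod 31. 10⁻¹ ≡ 28 (mod 31) since 10·28 = 280 ≡ 1, so λ ≡ 10.
  x = λ² - 3 - 13 = 100 - 16 ≡ 22; y = λ·(3 - 22) - 28 ≡ 30. → (22, 30)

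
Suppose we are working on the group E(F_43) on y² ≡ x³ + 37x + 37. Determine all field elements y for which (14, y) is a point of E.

17, 26

x³ + 37x + 37 = 3299 ≡ 31 (mod 43).
Square roots of 31 mod 43: 17 and 26 (since 17² = 289 ≡ 31).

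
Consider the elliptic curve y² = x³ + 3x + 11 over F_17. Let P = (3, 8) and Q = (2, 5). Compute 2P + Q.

First 2P:
Repeated addition: build up to 2P.
2P: tangent at (3, 8): λ = (3·3² + 3)/(2·8) ≡ 13/16. 16⁻¹ ≡ 16 (mod 17) since 16·16 = 256 ≡ 1, so λ ≡ 13·16 ≡ 4.
  x = λ² - 3 - 3 = 16 - 6 ≡ 10; y = λ·(3 - 10) - 8 ≡ 15. → (10, 15)
2P = (10, 15).
Finally 2P + Q:
(10, 15) + (2, 5). λ = (5 - 15)/(2 - 10) ≡ 7/9 mod 17. 9⁻¹ ≡ 2 (mod 17), so λ ≡ 14.
  x = λ² - 10 - 2 = 196 - 12 ≡ 14; y = λ·(10 - 14) - 15 ≡ 14. → (14, 14)

(14, 14)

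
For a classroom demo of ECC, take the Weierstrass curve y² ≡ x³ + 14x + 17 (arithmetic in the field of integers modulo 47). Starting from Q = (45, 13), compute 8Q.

(20, 42)

Repeated addition: build up to 8Q.
2Q: tangent at (45, 13): λ = (3·45² + 14)/(2·13) ≡ 26/26. 26⁻¹ ≡ 38 (mod 47), so λ ≡ 26·38 ≡ 1.
  x = λ² - 45 - 45 = 1 - 90 ≡ 5; y = λ·(45 - 5) - 13 ≡ 27. → (5, 27)
3Q: (5, 27) + (45, 13). λ = (13 - 27)/(45 - 5) ≡ 33/40 mod 47. 40⁻¹ ≡ 20 (mod 47) since 40·20 = 800 ≡ 1, so λ ≡ 2.
  x = λ² - 5 - 45 = 4 - 50 ≡ 1; y = λ·(5 - 1) - 27 ≡ 28. → (1, 28)
4Q: (1, 28) + (45, 13). λ = (13 - 28)/(45 - 1) ≡ 32/44 mod 47. 44⁻¹ ≡ 31 (mod 47) since 44·31 = 1364 ≡ 1, so λ ≡ 5.
  x = λ² - 1 - 45 = 25 - 46 ≡ 26; y = λ·(1 - 26) - 28 ≡ 35. → (26, 35)
5Q: (26, 35) + (45, 13). λ = (13 - 35)/(45 - 26) ≡ 25/19 mod 47. 19⁻¹ ≡ 5 (mod 47), so λ ≡ 31.
  x = λ² - 26 - 45 = 961 - 71 ≡ 44; y = λ·(26 - 44) - 35 ≡ 18. → (44, 18)
6Q: (44, 18) + (45, 13). λ = (13 - 18)/(45 - 44) ≡ 42/1 mod 47. 1⁻¹ ≡ 1 (mod 47), so λ ≡ 42.
  x = λ² - 44 - 45 = 1764 - 89 ≡ 30; y = λ·(44 - 30) - 18 ≡ 6. → (30, 6)
7Q: (30, 6) + (45, 13). λ = (13 - 6)/(45 - 30) ≡ 7/15 mod 47. 15⁻¹ ≡ 22 (mod 47), so λ ≡ 13.
  x = λ² - 30 - 45 = 169 - 75 ≡ 0; y = λ·(30 - 0) - 6 ≡ 8. → (0, 8)
8Q: (0, 8) + (45, 13). λ = (13 - 8)/(45 - 0) ≡ 5/45 mod 47. 45⁻¹ ≡ 23 (mod 47), so λ ≡ 21.
  x = λ² - 0 - 45 = 441 - 45 ≡ 20; y = λ·(0 - 20) - 8 ≡ 42. → (20, 42)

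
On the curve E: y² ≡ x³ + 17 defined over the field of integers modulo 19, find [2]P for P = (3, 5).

tangent at (3, 5): λ = (3·3² + 0)/(2·5) ≡ 8/10. 10⁻¹ ≡ 2 (mod 19) since 10·2 = 20 ≡ 1, so λ ≡ 8·2 ≡ 16.
  x = λ² - 3 - 3 = 256 - 6 ≡ 3; y = λ·(3 - 3) - 5 ≡ 14. → (3, 14)

(3, 14)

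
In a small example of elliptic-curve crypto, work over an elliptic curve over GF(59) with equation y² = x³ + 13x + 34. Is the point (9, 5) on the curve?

y² = 5² ≡ 25; x³ + 13x + 34 = 880 ≡ 54 (mod 59). 25 ≠ 54.

no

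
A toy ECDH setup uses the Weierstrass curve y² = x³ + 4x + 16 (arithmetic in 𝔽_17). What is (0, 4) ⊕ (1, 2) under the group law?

(0, 4) + (1, 2). λ = (2 - 4)/(1 - 0) ≡ 15/1 mod 17. 1⁻¹ ≡ 1 (mod 17), so λ ≡ 15.
  x = λ² - 0 - 1 = 225 - 1 ≡ 3; y = λ·(0 - 3) - 4 ≡ 2. → (3, 2)

(3, 2)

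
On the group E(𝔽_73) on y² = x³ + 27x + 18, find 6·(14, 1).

(33, 28)

Write Q = (14, 1).
Double-and-add on 6 = (110)₂. Start with Q = (14, 1) for the leading 1-bit.
double: tangent at (14, 1): λ = (3·14² + 27)/(2·1) ≡ 31/2. 2⁻¹ ≡ 37 (mod 73), so λ ≡ 31·37 ≡ 52.
  x = λ² - 14 - 14 = 2704 - 28 ≡ 48; y = λ·(14 - 48) - 1 ≡ 56. → (48, 56)
add Q: (48, 56) + (14, 1). λ = (1 - 56)/(14 - 48) ≡ 18/39 mod 73. 39⁻¹ ≡ 15 (mod 73) since 39·15 = 585 ≡ 1, so λ ≡ 51.
  x = λ² - 48 - 14 = 2601 - 62 ≡ 57; y = λ·(48 - 57) - 56 ≡ 69. → (57, 69)
double: tangent at (57, 69): λ = (3·57² + 27)/(2·69) ≡ 65/65. 65⁻¹ ≡ 9 (mod 73), so λ ≡ 65·9 ≡ 1.
  x = λ² - 57 - 57 = 1 - 114 ≡ 33; y = λ·(57 - 33) - 69 ≡ 28. → (33, 28)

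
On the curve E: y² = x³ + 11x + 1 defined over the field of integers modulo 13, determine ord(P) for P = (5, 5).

8

2P: tangent at (5, 5): λ = (3·5² + 11)/(2·5) ≡ 8/10. 10⁻¹ ≡ 4 (mod 13), so λ ≡ 8·4 ≡ 6.
  x = λ² - 5 - 5 = 36 - 10 ≡ 0; y = λ·(5 - 0) - 5 ≡ 12. → (0, 12)
3P: (0, 12) + (5, 5). λ = (5 - 12)/(5 - 0) ≡ 6/5 mod 13. 5⁻¹ ≡ 8 (mod 13) since 5·8 = 40 ≡ 1, so λ ≡ 9.
  x = λ² - 0 - 5 = 81 - 5 ≡ 11; y = λ·(0 - 11) - 12 ≡ 6. → (11, 6)
4P: (11, 6) + (5, 5). λ = (5 - 6)/(5 - 11) ≡ 12/7 mod 13. 7⁻¹ ≡ 2 (mod 13), so λ ≡ 11.
  x = λ² - 11 - 5 = 121 - 16 ≡ 1; y = λ·(11 - 1) - 6 ≡ 0. → (1, 0)
5P: (1, 0) + (5, 5). λ = (5 - 0)/(5 - 1) ≡ 5/4 mod 13. 4⁻¹ ≡ 10 (mod 13) since 4·10 = 40 ≡ 1, so λ ≡ 11.
  x = λ² - 1 - 5 = 121 - 6 ≡ 11; y = λ·(1 - 11) - 0 ≡ 7. → (11, 7)
6P: (11, 7) + (5, 5). λ = (5 - 7)/(5 - 11) ≡ 11/7 mod 13. 7⁻¹ ≡ 2 (mod 13) since 7·2 = 14 ≡ 1, so λ ≡ 9.
  x = λ² - 11 - 5 = 81 - 16 ≡ 0; y = λ·(11 - 0) - 7 ≡ 1. → (0, 1)
7P: (0, 1) + (5, 5). λ = (5 - 1)/(5 - 0) ≡ 4/5 mod 13. 5⁻¹ ≡ 8 (mod 13) since 5·8 = 40 ≡ 1, so λ ≡ 6.
  x = λ² - 0 - 5 = 36 - 5 ≡ 5; y = λ·(0 - 5) - 1 ≡ 8. → (5, 8)
8P: (5, 8) + (5, 5): same x and y₁ ≡ -y₂, so the sum is O.
8P = O, so the order is 8.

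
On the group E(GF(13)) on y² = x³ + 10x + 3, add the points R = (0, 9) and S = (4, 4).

(0, 4)

(0, 9) + (4, 4). λ = (4 - 9)/(4 - 0) ≡ 8/4 mod 13. 4⁻¹ ≡ 10 (mod 13) since 4·10 = 40 ≡ 1, so λ ≡ 2.
  x = λ² - 0 - 4 = 4 - 4 ≡ 0; y = λ·(0 - 0) - 9 ≡ 4. → (0, 4)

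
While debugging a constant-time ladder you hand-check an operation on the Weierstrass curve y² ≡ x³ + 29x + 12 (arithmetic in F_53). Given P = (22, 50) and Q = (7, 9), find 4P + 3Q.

First 4P:
Double-and-add on 4 = (100)₂. Start with P = (22, 50) for the leading 1-bit.
double: tangent at (22, 50): λ = (3·22² + 29)/(2·50) ≡ 50/47. 47⁻¹ ≡ 44 (mod 53) since 47·44 = 2068 ≡ 1, so λ ≡ 50·44 ≡ 27.
  x = λ² - 22 - 22 = 729 - 44 ≡ 49; y = λ·(22 - 49) - 50 ≡ 16. → (49, 16)
double: tangent at (49, 16): λ = (3·49² + 29)/(2·16) ≡ 24/32. 32⁻¹ ≡ 5 (mod 53), so λ ≡ 24·5 ≡ 14.
  x = λ² - 49 - 49 = 196 - 98 ≡ 45; y = λ·(49 - 45) - 16 ≡ 40. → (45, 40)
4P = (45, 40).
Next 3Q:
Repeated addition: build up to 3Q.
2Q: tangent at (7, 9): λ = (3·7² + 29)/(2·9) ≡ 17/18. 18⁻¹ ≡ 3 (mod 53) since 18·3 = 54 ≡ 1, so λ ≡ 17·3 ≡ 51.
  x = λ² - 7 - 7 = 2601 - 14 ≡ 43; y = λ·(7 - 43) - 9 ≡ 10. → (43, 10)
3Q: (43, 10) + (7, 9). λ = (9 - 10)/(7 - 43) ≡ 52/17 mod 53. 17⁻¹ ≡ 25 (mod 53), so λ ≡ 28.
  x = λ² - 43 - 7 = 784 - 50 ≡ 45; y = λ·(43 - 45) - 10 ≡ 40. → (45, 40)
3Q = (45, 40).
Finally 4P + 3Q:
tangent at (45, 40): λ = (3·45² + 29)/(2·40) ≡ 9/27. 27⁻¹ ≡ 2 (mod 53), so λ ≡ 9·2 ≡ 18.
  x = λ² - 45 - 45 = 324 - 90 ≡ 22; y = λ·(45 - 22) - 40 ≡ 3. → (22, 3)

(22, 3)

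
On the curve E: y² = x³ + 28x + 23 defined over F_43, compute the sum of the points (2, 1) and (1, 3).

(1, 40)

(2, 1) + (1, 3). λ = (3 - 1)/(1 - 2) ≡ 2/42 mod 43. 42⁻¹ ≡ 42 (mod 43), so λ ≡ 41.
  x = λ² - 2 - 1 = 1681 - 3 ≡ 1; y = λ·(2 - 1) - 1 ≡ 40. → (1, 40)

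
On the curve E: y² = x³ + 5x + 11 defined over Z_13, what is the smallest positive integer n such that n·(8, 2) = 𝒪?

5

2P: tangent at (8, 2): λ = (3·8² + 5)/(2·2) ≡ 2/4. 4⁻¹ ≡ 10 (mod 13), so λ ≡ 2·10 ≡ 7.
  x = λ² - 8 - 8 = 49 - 16 ≡ 7; y = λ·(8 - 7) - 2 ≡ 5. → (7, 5)
3P: (7, 5) + (8, 2). λ = (2 - 5)/(8 - 7) ≡ 10/1 mod 13. 1⁻¹ ≡ 1 (mod 13) since 1·1 = 1 ≡ 1, so λ ≡ 10.
  x = λ² - 7 - 8 = 100 - 15 ≡ 7; y = λ·(7 - 7) - 5 ≡ 8. → (7, 8)
4P: (7, 8) + (8, 2). λ = (2 - 8)/(8 - 7) ≡ 7/1 mod 13. 1⁻¹ ≡ 1 (mod 13) since 1·1 = 1 ≡ 1, so λ ≡ 7.
  x = λ² - 7 - 8 = 49 - 15 ≡ 8; y = λ·(7 - 8) - 8 ≡ 11. → (8, 11)
5P: (8, 11) + (8, 2): same x and y₁ ≡ -y₂, so the sum is 𝒪.
5P = 𝒪, so the order is 5.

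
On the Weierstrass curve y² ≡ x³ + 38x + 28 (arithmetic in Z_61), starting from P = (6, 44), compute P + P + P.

Repeated addition: build up to 3P.
2P: tangent at (6, 44): λ = (3·6² + 38)/(2·44) ≡ 24/27. 27⁻¹ ≡ 52 (mod 61) since 27·52 = 1404 ≡ 1, so λ ≡ 24·52 ≡ 28.
  x = λ² - 6 - 6 = 784 - 12 ≡ 40; y = λ·(6 - 40) - 44 ≡ 41. → (40, 41)
3P: (40, 41) + (6, 44). λ = (44 - 41)/(6 - 40) ≡ 3/27 mod 61. 27⁻¹ ≡ 52 (mod 61), so λ ≡ 34.
  x = λ² - 40 - 6 = 1156 - 46 ≡ 12; y = λ·(40 - 12) - 41 ≡ 57. → (12, 57)

(12, 57)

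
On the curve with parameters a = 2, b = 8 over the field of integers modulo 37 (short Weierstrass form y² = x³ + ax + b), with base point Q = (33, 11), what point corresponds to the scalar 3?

(23, 14)

Repeated addition: build up to 3Q.
2Q: tangent at (33, 11): λ = (3·33² + 2)/(2·11) ≡ 13/22. 22⁻¹ ≡ 32 (mod 37) since 22·32 = 704 ≡ 1, so λ ≡ 13·32 ≡ 9.
  x = λ² - 33 - 33 = 81 - 66 ≡ 15; y = λ·(33 - 15) - 11 ≡ 3. → (15, 3)
3Q: (15, 3) + (33, 11). λ = (11 - 3)/(33 - 15) ≡ 8/18 mod 37. 18⁻¹ ≡ 35 (mod 37), so λ ≡ 21.
  x = λ² - 15 - 33 = 441 - 48 ≡ 23; y = λ·(15 - 23) - 3 ≡ 14. → (23, 14)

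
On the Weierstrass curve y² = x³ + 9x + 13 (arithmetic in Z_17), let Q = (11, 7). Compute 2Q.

(3, 4)

tangent at (11, 7): λ = (3·11² + 9)/(2·7) ≡ 15/14. 14⁻¹ ≡ 11 (mod 17), so λ ≡ 15·11 ≡ 12.
  x = λ² - 11 - 11 = 144 - 22 ≡ 3; y = λ·(11 - 3) - 7 ≡ 4. → (3, 4)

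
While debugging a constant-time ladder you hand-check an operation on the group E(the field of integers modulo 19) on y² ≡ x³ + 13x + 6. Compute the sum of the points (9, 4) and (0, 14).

(9, 4) + (0, 14). λ = (14 - 4)/(0 - 9) ≡ 10/10 mod 19. 10⁻¹ ≡ 2 (mod 19) since 10·2 = 20 ≡ 1, so λ ≡ 1.
  x = λ² - 9 - 0 = 1 - 9 ≡ 11; y = λ·(9 - 11) - 4 ≡ 13. → (11, 13)

(11, 13)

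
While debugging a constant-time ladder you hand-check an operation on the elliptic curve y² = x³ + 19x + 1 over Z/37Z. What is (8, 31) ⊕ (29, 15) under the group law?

(8, 31) + (29, 15). λ = (15 - 31)/(29 - 8) ≡ 21/21 mod 37. 21⁻¹ ≡ 30 (mod 37), so λ ≡ 1.
  x = λ² - 8 - 29 = 1 - 37 ≡ 1; y = λ·(8 - 1) - 31 ≡ 13. → (1, 13)

(1, 13)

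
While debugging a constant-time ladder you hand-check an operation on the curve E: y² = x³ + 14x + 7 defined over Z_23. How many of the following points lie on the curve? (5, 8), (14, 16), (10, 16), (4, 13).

2

(5, 8): 8² ≡ 18, rhs ≡ 18 → on.
(14, 16): 16² ≡ 3, rhs ≡ 3 → on.
(10, 16): 16² ≡ 3, rhs ≡ 20 → off.
(4, 13): 13² ≡ 8, rhs ≡ 12 → off.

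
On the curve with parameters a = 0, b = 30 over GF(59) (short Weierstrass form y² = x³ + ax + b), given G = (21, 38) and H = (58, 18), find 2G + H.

(25, 16)

First 2G:
Repeated addition: build up to 2G.
2G: tangent at (21, 38): λ = (3·21² + 0)/(2·38) ≡ 25/17. 17⁻¹ ≡ 7 (mod 59), so λ ≡ 25·7 ≡ 57.
  x = λ² - 21 - 21 = 3249 - 42 ≡ 21; y = λ·(21 - 21) - 38 ≡ 21. → (21, 21)
2G = (21, 21).
Finally 2G + H:
(21, 21) + (58, 18). λ = (18 - 21)/(58 - 21) ≡ 56/37 mod 59. 37⁻¹ ≡ 8 (mod 59), so λ ≡ 35.
  x = λ² - 21 - 58 = 1225 - 79 ≡ 25; y = λ·(21 - 25) - 21 ≡ 16. → (25, 16)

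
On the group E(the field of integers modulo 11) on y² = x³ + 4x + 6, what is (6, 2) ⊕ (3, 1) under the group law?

(6, 2) + (3, 1). λ = (1 - 2)/(3 - 6) ≡ 10/8 mod 11. 8⁻¹ ≡ 7 (mod 11) since 8·7 = 56 ≡ 1, so λ ≡ 4.
  x = λ² - 6 - 3 = 16 - 9 ≡ 7; y = λ·(6 - 7) - 2 ≡ 5. → (7, 5)

(7, 5)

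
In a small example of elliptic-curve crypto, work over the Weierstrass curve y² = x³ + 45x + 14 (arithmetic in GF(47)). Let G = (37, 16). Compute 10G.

(2, 21)

Double-and-add on 10 = (1010)₂. Start with G = (37, 16) for the leading 1-bit.
double: tangent at (37, 16): λ = (3·37² + 45)/(2·16) ≡ 16/32. 32⁻¹ ≡ 25 (mod 47) since 32·25 = 800 ≡ 1, so λ ≡ 16·25 ≡ 24.
  x = λ² - 37 - 37 = 576 - 74 ≡ 32; y = λ·(37 - 32) - 16 ≡ 10. → (32, 10)
double: tangent at (32, 10): λ = (3·32² + 45)/(2·10) ≡ 15/20. 20⁻¹ ≡ 40 (mod 47), so λ ≡ 15·40 ≡ 36.
  x = λ² - 32 - 32 = 1296 - 64 ≡ 10; y = λ·(32 - 10) - 10 ≡ 30. → (10, 30)
add G: (10, 30) + (37, 16). λ = (16 - 30)/(37 - 10) ≡ 33/27 mod 47. 27⁻¹ ≡ 7 (mod 47), so λ ≡ 43.
  x = λ² - 10 - 37 = 1849 - 47 ≡ 16; y = λ·(10 - 16) - 30 ≡ 41. → (16, 41)
double: tangent at (16, 41): λ = (3·16² + 45)/(2·41) ≡ 14/35. 35⁻¹ ≡ 43 (mod 47), so λ ≡ 14·43 ≡ 38.
  x = λ² - 16 - 16 = 1444 - 32 ≡ 2; y = λ·(16 - 2) - 41 ≡ 21. → (2, 21)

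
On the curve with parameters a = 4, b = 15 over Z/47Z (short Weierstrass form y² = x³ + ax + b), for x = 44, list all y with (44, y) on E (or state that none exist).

x³ + 4x + 15 = 85375 ≡ 23 (mod 47).
23 is a non-residue mod 47; no y exists.

none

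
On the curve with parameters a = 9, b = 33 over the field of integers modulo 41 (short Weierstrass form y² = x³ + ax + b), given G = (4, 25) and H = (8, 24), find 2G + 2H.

First 2G:
Repeated addition: build up to 2G.
2G: tangent at (4, 25): λ = (3·4² + 9)/(2·25) ≡ 16/9. 9⁻¹ ≡ 32 (mod 41) since 9·32 = 288 ≡ 1, so λ ≡ 16·32 ≡ 20.
  x = λ² - 4 - 4 = 400 - 8 ≡ 23; y = λ·(4 - 23) - 25 ≡ 5. → (23, 5)
2G = (23, 5).
Next 2H:
Repeated addition: build up to 2H.
2H: tangent at (8, 24): λ = (3·8² + 9)/(2·24) ≡ 37/7. 7⁻¹ ≡ 6 (mod 41) since 7·6 = 42 ≡ 1, so λ ≡ 37·6 ≡ 17.
  x = λ² - 8 - 8 = 289 - 16 ≡ 27; y = λ·(8 - 27) - 24 ≡ 22. → (27, 22)
2H = (27, 22).
Finally 2G + 2H:
(23, 5) + (27, 22). λ = (22 - 5)/(27 - 23) ≡ 17/4 mod 41. 4⁻¹ ≡ 31 (mod 41), so λ ≡ 35.
  x = λ² - 23 - 27 = 1225 - 50 ≡ 27; y = λ·(23 - 27) - 5 ≡ 19. → (27, 19)

(27, 19)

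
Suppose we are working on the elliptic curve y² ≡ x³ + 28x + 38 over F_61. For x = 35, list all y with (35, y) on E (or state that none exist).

20, 41

x³ + 28x + 38 = 43893 ≡ 34 (mod 61).
Square roots of 34 mod 61: 20 and 41 (since 20² = 400 ≡ 34).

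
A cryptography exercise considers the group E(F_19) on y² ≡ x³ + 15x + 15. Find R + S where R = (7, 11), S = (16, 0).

(5, 14)

(7, 11) + (16, 0). λ = (0 - 11)/(16 - 7) ≡ 8/9 mod 19. 9⁻¹ ≡ 17 (mod 19), so λ ≡ 3.
  x = λ² - 7 - 16 = 9 - 23 ≡ 5; y = λ·(7 - 5) - 11 ≡ 14. → (5, 14)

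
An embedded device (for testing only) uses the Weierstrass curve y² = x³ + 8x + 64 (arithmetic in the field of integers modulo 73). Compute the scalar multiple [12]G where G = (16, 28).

(55, 72)

Repeated addition: build up to 12G.
2G: tangent at (16, 28): λ = (3·16² + 8)/(2·28) ≡ 46/56. 56⁻¹ ≡ 30 (mod 73), so λ ≡ 46·30 ≡ 66.
  x = λ² - 16 - 16 = 4356 - 32 ≡ 17; y = λ·(16 - 17) - 28 ≡ 52. → (17, 52)
3G: (17, 52) + (16, 28). λ = (28 - 52)/(16 - 17) ≡ 49/72 mod 73. 72⁻¹ ≡ 72 (mod 73), so λ ≡ 24.
  x = λ² - 17 - 16 = 576 - 33 ≡ 32; y = λ·(17 - 32) - 52 ≡ 26. → (32, 26)
4G: (32, 26) + (16, 28). λ = (28 - 26)/(16 - 32) ≡ 2/57 mod 73. 57⁻¹ ≡ 41 (mod 73), so λ ≡ 9.
  x = λ² - 32 - 16 = 81 - 48 ≡ 33; y = λ·(32 - 33) - 26 ≡ 38. → (33, 38)
5G: (33, 38) + (16, 28). λ = (28 - 38)/(16 - 33) ≡ 63/56 mod 73. 56⁻¹ ≡ 30 (mod 73), so λ ≡ 65.
  x = λ² - 33 - 16 = 4225 - 49 ≡ 15; y = λ·(33 - 15) - 38 ≡ 37. → (15, 37)
6G: (15, 37) + (16, 28). λ = (28 - 37)/(16 - 15) ≡ 64/1 mod 73. 1⁻¹ ≡ 1 (mod 73) since 1·1 = 1 ≡ 1, so λ ≡ 64.
  x = λ² - 15 - 16 = 4096 - 31 ≡ 50; y = λ·(15 - 50) - 37 ≡ 59. → (50, 59)
7G: (50, 59) + (16, 28). λ = (28 - 59)/(16 - 50) ≡ 42/39 mod 73. 39⁻¹ ≡ 15 (mod 73), so λ ≡ 46.
  x = λ² - 50 - 16 = 2116 - 66 ≡ 6; y = λ·(50 - 6) - 59 ≡ 67. → (6, 67)
8G: (6, 67) + (16, 28). λ = (28 - 67)/(16 - 6) ≡ 34/10 mod 73. 10⁻¹ ≡ 22 (mod 73) since 10·22 = 220 ≡ 1, so λ ≡ 18.
  x = λ² - 6 - 16 = 324 - 22 ≡ 10; y = λ·(6 - 10) - 67 ≡ 7. → (10, 7)
9G: (10, 7) + (16, 28). λ = (28 - 7)/(16 - 10) ≡ 21/6 mod 73. 6⁻¹ ≡ 61 (mod 73) since 6·61 = 366 ≡ 1, so λ ≡ 40.
  x = λ² - 10 - 16 = 1600 - 26 ≡ 41; y = λ·(10 - 41) - 7 ≡ 67. → (41, 67)
10G: (41, 67) + (16, 28). λ = (28 - 67)/(16 - 41) ≡ 34/48 mod 73. 48⁻¹ ≡ 35 (mod 73) since 48·35 = 1680 ≡ 1, so λ ≡ 22.
  x = λ² - 41 - 16 = 484 - 57 ≡ 62; y = λ·(41 - 62) - 67 ≡ 55. → (62, 55)
11G: (62, 55) + (16, 28). λ = (28 - 55)/(16 - 62) ≡ 46/27 mod 73. 27⁻¹ ≡ 46 (mod 73), so λ ≡ 72.
  x = λ² - 62 - 16 = 5184 - 78 ≡ 69; y = λ·(62 - 69) - 55 ≡ 25. → (69, 25)
12G: (69, 25) + (16, 28). λ = (28 - 25)/(16 - 69) ≡ 3/20 mod 73. 20⁻¹ ≡ 11 (mod 73) since 20·11 = 220 ≡ 1, so λ ≡ 33.
  x = λ² - 69 - 16 = 1089 - 85 ≡ 55; y = λ·(69 - 55) - 25 ≡ 72. → (55, 72)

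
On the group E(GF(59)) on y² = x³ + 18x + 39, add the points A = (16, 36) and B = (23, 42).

(16, 36) + (23, 42). λ = (42 - 36)/(23 - 16) ≡ 6/7 mod 59. 7⁻¹ ≡ 17 (mod 59), so λ ≡ 43.
  x = λ² - 16 - 23 = 1849 - 39 ≡ 40; y = λ·(16 - 40) - 36 ≡ 53. → (40, 53)

(40, 53)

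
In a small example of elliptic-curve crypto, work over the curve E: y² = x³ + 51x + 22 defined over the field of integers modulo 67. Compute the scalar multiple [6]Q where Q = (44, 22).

(20, 8)

Repeated addition: build up to 6Q.
2Q: tangent at (44, 22): λ = (3·44² + 51)/(2·22) ≡ 30/44. 44⁻¹ ≡ 32 (mod 67), so λ ≡ 30·32 ≡ 22.
  x = λ² - 44 - 44 = 484 - 88 ≡ 61; y = λ·(44 - 61) - 22 ≡ 6. → (61, 6)
3Q: (61, 6) + (44, 22). λ = (22 - 6)/(44 - 61) ≡ 16/50 mod 67. 50⁻¹ ≡ 63 (mod 67), so λ ≡ 3.
  x = λ² - 61 - 44 = 9 - 105 ≡ 38; y = λ·(61 - 38) - 6 ≡ 63. → (38, 63)
4Q: (38, 63) + (44, 22). λ = (22 - 63)/(44 - 38) ≡ 26/6 mod 67. 6⁻¹ ≡ 56 (mod 67), so λ ≡ 49.
  x = λ² - 38 - 44 = 2401 - 82 ≡ 41; y = λ·(38 - 41) - 63 ≡ 58. → (41, 58)
5Q: (41, 58) + (44, 22). λ = (22 - 58)/(44 - 41) ≡ 31/3 mod 67. 3⁻¹ ≡ 45 (mod 67) since 3·45 = 135 ≡ 1, so λ ≡ 55.
  x = λ² - 41 - 44 = 3025 - 85 ≡ 59; y = λ·(41 - 59) - 58 ≡ 24. → (59, 24)
6Q: (59, 24) + (44, 22). λ = (22 - 24)/(44 - 59) ≡ 65/52 mod 67. 52⁻¹ ≡ 58 (mod 67) since 52·58 = 3016 ≡ 1, so λ ≡ 18.
  x = λ² - 59 - 44 = 324 - 103 ≡ 20; y = λ·(59 - 20) - 24 ≡ 8. → (20, 8)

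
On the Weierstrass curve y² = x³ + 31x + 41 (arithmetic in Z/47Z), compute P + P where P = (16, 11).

tangent at (16, 11): λ = (3·16² + 31)/(2·11) ≡ 0/22. 22⁻¹ ≡ 15 (mod 47), so λ ≡ 0·15 ≡ 0.
  x = λ² - 16 - 16 = 0 - 32 ≡ 15; y = λ·(16 - 15) - 11 ≡ 36. → (15, 36)

(15, 36)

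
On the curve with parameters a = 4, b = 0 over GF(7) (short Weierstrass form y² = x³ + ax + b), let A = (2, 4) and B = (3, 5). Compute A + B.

(2, 4) + (3, 5). λ = (5 - 4)/(3 - 2) ≡ 1/1 mod 7. 1⁻¹ ≡ 1 (mod 7) since 1·1 = 1 ≡ 1, so λ ≡ 1.
  x = λ² - 2 - 3 = 1 - 5 ≡ 3; y = λ·(2 - 3) - 4 ≡ 2. → (3, 2)

(3, 2)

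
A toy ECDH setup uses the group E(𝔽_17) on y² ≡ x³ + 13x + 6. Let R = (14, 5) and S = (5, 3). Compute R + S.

(14, 5) + (5, 3). λ = (3 - 5)/(5 - 14) ≡ 15/8 mod 17. 8⁻¹ ≡ 15 (mod 17) since 8·15 = 120 ≡ 1, so λ ≡ 4.
  x = λ² - 14 - 5 = 16 - 19 ≡ 14; y = λ·(14 - 14) - 5 ≡ 12. → (14, 12)

(14, 12)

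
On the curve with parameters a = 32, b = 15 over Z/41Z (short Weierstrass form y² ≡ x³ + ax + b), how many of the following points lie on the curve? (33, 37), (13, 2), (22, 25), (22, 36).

(33, 37): 37² ≡ 16, rhs ≡ 26 → off.
(13, 2): 2² ≡ 4, rhs ≡ 4 → on.
(22, 25): 25² ≡ 10, rhs ≡ 10 → on.
(22, 36): 36² ≡ 25, rhs ≡ 10 → off.

2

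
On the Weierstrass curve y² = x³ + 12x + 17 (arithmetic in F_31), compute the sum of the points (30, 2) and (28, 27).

(13, 18)

(30, 2) + (28, 27). λ = (27 - 2)/(28 - 30) ≡ 25/29 mod 31. 29⁻¹ ≡ 15 (mod 31) since 29·15 = 435 ≡ 1, so λ ≡ 3.
  x = λ² - 30 - 28 = 9 - 58 ≡ 13; y = λ·(30 - 13) - 2 ≡ 18. → (13, 18)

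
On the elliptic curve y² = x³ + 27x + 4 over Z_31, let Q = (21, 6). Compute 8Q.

Double-and-add on 8 = (1000)₂. Start with Q = (21, 6) for the leading 1-bit.
double: tangent at (21, 6): λ = (3·21² + 27)/(2·6) ≡ 17/12. 12⁻¹ ≡ 13 (mod 31), so λ ≡ 17·13 ≡ 4.
  x = λ² - 21 - 21 = 16 - 42 ≡ 5; y = λ·(21 - 5) - 6 ≡ 27. → (5, 27)
double: tangent at (5, 27): λ = (3·5² + 27)/(2·27) ≡ 9/23. 23⁻¹ ≡ 27 (mod 31) since 23·27 = 621 ≡ 1, so λ ≡ 9·27 ≡ 26.
  x = λ² - 5 - 5 = 676 - 10 ≡ 15; y = λ·(5 - 15) - 27 ≡ 23. → (15, 23)
double: tangent at (15, 23): λ = (3·15² + 27)/(2·23) ≡ 20/15. 15⁻¹ ≡ 29 (mod 31), so λ ≡ 20·29 ≡ 22.
  x = λ² - 15 - 15 = 484 - 30 ≡ 20; y = λ·(15 - 20) - 23 ≡ 22. → (20, 22)

(20, 22)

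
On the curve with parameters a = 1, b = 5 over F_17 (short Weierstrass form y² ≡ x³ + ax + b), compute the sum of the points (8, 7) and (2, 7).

(8, 7) + (2, 7). λ = (7 - 7)/(2 - 8) ≡ 0/11 mod 17. 11⁻¹ ≡ 14 (mod 17) since 11·14 = 154 ≡ 1, so λ ≡ 0.
  x = λ² - 8 - 2 = 0 - 10 ≡ 7; y = λ·(8 - 7) - 7 ≡ 10. → (7, 10)

(7, 10)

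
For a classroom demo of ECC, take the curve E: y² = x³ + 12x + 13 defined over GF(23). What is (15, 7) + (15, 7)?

tangent at (15, 7): λ = (3·15² + 12)/(2·7) ≡ 20/14. 14⁻¹ ≡ 5 (mod 23) since 14·5 = 70 ≡ 1, so λ ≡ 20·5 ≡ 8.
  x = λ² - 15 - 15 = 64 - 30 ≡ 11; y = λ·(15 - 11) - 7 ≡ 2. → (11, 2)

(11, 2)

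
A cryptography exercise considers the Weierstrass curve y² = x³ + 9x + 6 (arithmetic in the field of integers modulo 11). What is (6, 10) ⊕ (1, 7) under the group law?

(6, 10) + (1, 7). λ = (7 - 10)/(1 - 6) ≡ 8/6 mod 11. 6⁻¹ ≡ 2 (mod 11) since 6·2 = 12 ≡ 1, so λ ≡ 5.
  x = λ² - 6 - 1 = 25 - 7 ≡ 7; y = λ·(6 - 7) - 10 ≡ 7. → (7, 7)

(7, 7)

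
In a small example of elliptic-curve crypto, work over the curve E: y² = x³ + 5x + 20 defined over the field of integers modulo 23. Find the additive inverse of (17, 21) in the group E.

(17, 2)

-(17, 21) = (17, -21 mod 23) = (17, 2).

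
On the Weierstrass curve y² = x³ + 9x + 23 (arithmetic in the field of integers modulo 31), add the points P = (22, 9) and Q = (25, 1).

(29, 20)

(22, 9) + (25, 1). λ = (1 - 9)/(25 - 22) ≡ 23/3 mod 31. 3⁻¹ ≡ 21 (mod 31) since 3·21 = 63 ≡ 1, so λ ≡ 18.
  x = λ² - 22 - 25 = 324 - 47 ≡ 29; y = λ·(22 - 29) - 9 ≡ 20. → (29, 20)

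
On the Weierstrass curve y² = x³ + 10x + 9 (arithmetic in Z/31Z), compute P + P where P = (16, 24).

(3, 2)

tangent at (16, 24): λ = (3·16² + 10)/(2·24) ≡ 3/17. 17⁻¹ ≡ 11 (mod 31) since 17·11 = 187 ≡ 1, so λ ≡ 3·11 ≡ 2.
  x = λ² - 16 - 16 = 4 - 32 ≡ 3; y = λ·(16 - 3) - 24 ≡ 2. → (3, 2)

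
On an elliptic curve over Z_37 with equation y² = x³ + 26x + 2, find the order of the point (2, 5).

2P: tangent at (2, 5): λ = (3·2² + 26)/(2·5) ≡ 1/10. 10⁻¹ ≡ 26 (mod 37), so λ ≡ 1·26 ≡ 26.
  x = λ² - 2 - 2 = 676 - 4 ≡ 6; y = λ·(2 - 6) - 5 ≡ 2. → (6, 2)
3P: (6, 2) + (2, 5). λ = (5 - 2)/(2 - 6) ≡ 3/33 mod 37. 33⁻¹ ≡ 9 (mod 37), so λ ≡ 27.
  x = λ² - 6 - 2 = 729 - 8 ≡ 18; y = λ·(6 - 18) - 2 ≡ 7. → (18, 7)
4P: (18, 7) + (2, 5). λ = (5 - 7)/(2 - 18) ≡ 35/21 mod 37. 21⁻¹ ≡ 30 (mod 37) since 21·30 = 630 ≡ 1, so λ ≡ 14.
  x = λ² - 18 - 2 = 196 - 20 ≡ 28; y = λ·(18 - 28) - 7 ≡ 1. → (28, 1)
5P: (28, 1) + (2, 5). λ = (5 - 1)/(2 - 28) ≡ 4/11 mod 37. 11⁻¹ ≡ 27 (mod 37), so λ ≡ 34.
  x = λ² - 28 - 2 = 1156 - 30 ≡ 16; y = λ·(28 - 16) - 1 ≡ 0. → (16, 0)
6P: (16, 0) + (2, 5). λ = (5 - 0)/(2 - 16) ≡ 5/23 mod 37. 23⁻¹ ≡ 29 (mod 37), so λ ≡ 34.
  x = λ² - 16 - 2 = 1156 - 18 ≡ 28; y = λ·(16 - 28) - 0 ≡ 36. → (28, 36)
7P: (28, 36) + (2, 5). λ = (5 - 36)/(2 - 28) ≡ 6/11 mod 37. 11⁻¹ ≡ 27 (mod 37), so λ ≡ 14.
  x = λ² - 28 - 2 = 196 - 30 ≡ 18; y = λ·(28 - 18) - 36 ≡ 30. → (18, 30)
8P: (18, 30) + (2, 5). λ = (5 - 30)/(2 - 18) ≡ 12/21 mod 37. 21⁻¹ ≡ 30 (mod 37), so λ ≡ 27.
  x = λ² - 18 - 2 = 729 - 20 ≡ 6; y = λ·(18 - 6) - 30 ≡ 35. → (6, 35)
9P: (6, 35) + (2, 5). λ = (5 - 35)/(2 - 6) ≡ 7/33 mod 37. 33⁻¹ ≡ 9 (mod 37) since 33·9 = 297 ≡ 1, so λ ≡ 26.
  x = λ² - 6 - 2 = 676 - 8 ≡ 2; y = λ·(6 - 2) - 35 ≡ 32. → (2, 32)
10P: (2, 32) + (2, 5): same x and y₁ ≡ -y₂, so the sum is O.
10P = O, so the order is 10.

10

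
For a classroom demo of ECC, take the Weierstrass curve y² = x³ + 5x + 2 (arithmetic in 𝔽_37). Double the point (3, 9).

tangent at (3, 9): λ = (3·3² + 5)/(2·9) ≡ 32/18. 18⁻¹ ≡ 35 (mod 37), so λ ≡ 32·35 ≡ 10.
  x = λ² - 3 - 3 = 100 - 6 ≡ 20; y = λ·(3 - 20) - 9 ≡ 6. → (20, 6)

(20, 6)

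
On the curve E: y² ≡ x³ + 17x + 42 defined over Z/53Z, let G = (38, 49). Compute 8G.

Repeated addition: build up to 8G.
2G: tangent at (38, 49): λ = (3·38² + 17)/(2·49) ≡ 3/45. 45⁻¹ ≡ 33 (mod 53), so λ ≡ 3·33 ≡ 46.
  x = λ² - 38 - 38 = 2116 - 76 ≡ 26; y = λ·(38 - 26) - 49 ≡ 26. → (26, 26)
3G: (26, 26) + (38, 49). λ = (49 - 26)/(38 - 26) ≡ 23/12 mod 53. 12⁻¹ ≡ 31 (mod 53), so λ ≡ 24.
  x = λ² - 26 - 38 = 576 - 64 ≡ 35; y = λ·(26 - 35) - 26 ≡ 23. → (35, 23)
4G: (35, 23) + (38, 49). λ = (49 - 23)/(38 - 35) ≡ 26/3 mod 53. 3⁻¹ ≡ 18 (mod 53), so λ ≡ 44.
  x = λ² - 35 - 38 = 1936 - 73 ≡ 8; y = λ·(35 - 8) - 23 ≡ 52. → (8, 52)
5G: (8, 52) + (38, 49). λ = (49 - 52)/(38 - 8) ≡ 50/30 mod 53. 30⁻¹ ≡ 23 (mod 53), so λ ≡ 37.
  x = λ² - 8 - 38 = 1369 - 46 ≡ 51; y = λ·(8 - 51) - 52 ≡ 0. → (51, 0)
6G: (51, 0) + (38, 49). λ = (49 - 0)/(38 - 51) ≡ 49/40 mod 53. 40⁻¹ ≡ 4 (mod 53) since 40·4 = 160 ≡ 1, so λ ≡ 37.
  x = λ² - 51 - 38 = 1369 - 89 ≡ 8; y = λ·(51 - 8) - 0 ≡ 1. → (8, 1)
7G: (8, 1) + (38, 49). λ = (49 - 1)/(38 - 8) ≡ 48/30 mod 53. 30⁻¹ ≡ 23 (mod 53), so λ ≡ 44.
  x = λ² - 8 - 38 = 1936 - 46 ≡ 35; y = λ·(8 - 35) - 1 ≡ 30. → (35, 30)
8G: (35, 30) + (38, 49). λ = (49 - 30)/(38 - 35) ≡ 19/3 mod 53. 3⁻¹ ≡ 18 (mod 53), so λ ≡ 24.
  x = λ² - 35 - 38 = 576 - 73 ≡ 26; y = λ·(35 - 26) - 30 ≡ 27. → (26, 27)

(26, 27)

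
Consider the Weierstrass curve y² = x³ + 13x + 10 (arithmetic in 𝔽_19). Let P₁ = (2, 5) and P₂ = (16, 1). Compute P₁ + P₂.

(10, 0)

(2, 5) + (16, 1). λ = (1 - 5)/(16 - 2) ≡ 15/14 mod 19. 14⁻¹ ≡ 15 (mod 19) since 14·15 = 210 ≡ 1, so λ ≡ 16.
  x = λ² - 2 - 16 = 256 - 18 ≡ 10; y = λ·(2 - 10) - 5 ≡ 0. → (10, 0)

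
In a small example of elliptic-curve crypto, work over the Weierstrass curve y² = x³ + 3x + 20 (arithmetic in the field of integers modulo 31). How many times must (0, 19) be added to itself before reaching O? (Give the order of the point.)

9

2P: tangent at (0, 19): λ = (3·0² + 3)/(2·19) ≡ 3/7. 7⁻¹ ≡ 9 (mod 31), so λ ≡ 3·9 ≡ 27.
  x = λ² - 0 - 0 = 729 - 0 ≡ 16; y = λ·(0 - 16) - 19 ≡ 14. → (16, 14)
3P: (16, 14) + (0, 19). λ = (19 - 14)/(0 - 16) ≡ 5/15 mod 31. 15⁻¹ ≡ 29 (mod 31), so λ ≡ 21.
  x = λ² - 16 - 0 = 441 - 16 ≡ 22; y = λ·(16 - 22) - 14 ≡ 15. → (22, 15)
4P: (22, 15) + (0, 19). λ = (19 - 15)/(0 - 22) ≡ 4/9 mod 31. 9⁻¹ ≡ 7 (mod 31) since 9·7 = 63 ≡ 1, so λ ≡ 28.
  x = λ² - 22 - 0 = 784 - 22 ≡ 18; y = λ·(22 - 18) - 15 ≡ 4. → (18, 4)
5P: (18, 4) + (0, 19). λ = (19 - 4)/(0 - 18) ≡ 15/13 mod 31. 13⁻¹ ≡ 12 (mod 31) since 13·12 = 156 ≡ 1, so λ ≡ 25.
  x = λ² - 18 - 0 = 625 - 18 ≡ 18; y = λ·(18 - 18) - 4 ≡ 27. → (18, 27)
6P: (18, 27) + (0, 19). λ = (19 - 27)/(0 - 18) ≡ 23/13 mod 31. 13⁻¹ ≡ 12 (mod 31) since 13·12 = 156 ≡ 1, so λ ≡ 28.
  x = λ² - 18 - 0 = 784 - 18 ≡ 22; y = λ·(18 - 22) - 27 ≡ 16. → (22, 16)
7P: (22, 16) + (0, 19). λ = (19 - 16)/(0 - 22) ≡ 3/9 mod 31. 9⁻¹ ≡ 7 (mod 31), so λ ≡ 21.
  x = λ² - 22 - 0 = 441 - 22 ≡ 16; y = λ·(22 - 16) - 16 ≡ 17. → (16, 17)
8P: (16, 17) + (0, 19). λ = (19 - 17)/(0 - 16) ≡ 2/15 mod 31. 15⁻¹ ≡ 29 (mod 31) since 15·29 = 435 ≡ 1, so λ ≡ 27.
  x = λ² - 16 - 0 = 729 - 16 ≡ 0; y = λ·(16 - 0) - 17 ≡ 12. → (0, 12)
9P: (0, 12) + (0, 19): same x and y₁ ≡ -y₂, so the sum is O.
9P = O, so the order is 9.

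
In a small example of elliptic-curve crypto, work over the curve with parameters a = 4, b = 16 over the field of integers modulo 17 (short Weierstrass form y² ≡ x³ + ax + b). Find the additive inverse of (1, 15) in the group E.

(1, 2)

-(1, 15) = (1, -15 mod 17) = (1, 2).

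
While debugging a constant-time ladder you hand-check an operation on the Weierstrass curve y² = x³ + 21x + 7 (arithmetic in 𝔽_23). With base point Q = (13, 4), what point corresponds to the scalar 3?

Repeated addition: build up to 3Q.
2Q: tangent at (13, 4): λ = (3·13² + 21)/(2·4) ≡ 22/8. 8⁻¹ ≡ 3 (mod 23), so λ ≡ 22·3 ≡ 20.
  x = λ² - 13 - 13 = 400 - 26 ≡ 6; y = λ·(13 - 6) - 4 ≡ 21. → (6, 21)
3Q: (6, 21) + (13, 4). λ = (4 - 21)/(13 - 6) ≡ 6/7 mod 23. 7⁻¹ ≡ 10 (mod 23), so λ ≡ 14.
  x = λ² - 6 - 13 = 196 - 19 ≡ 16; y = λ·(6 - 16) - 21 ≡ 0. → (16, 0)

(16, 0)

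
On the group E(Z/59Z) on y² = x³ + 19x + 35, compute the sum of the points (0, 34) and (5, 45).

(0, 34) + (5, 45). λ = (45 - 34)/(5 - 0) ≡ 11/5 mod 59. 5⁻¹ ≡ 12 (mod 59) since 5·12 = 60 ≡ 1, so λ ≡ 14.
  x = λ² - 0 - 5 = 196 - 5 ≡ 14; y = λ·(0 - 14) - 34 ≡ 6. → (14, 6)

(14, 6)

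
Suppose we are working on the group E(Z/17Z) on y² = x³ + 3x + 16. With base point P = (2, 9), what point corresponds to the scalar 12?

Double-and-add on 12 = (1100)₂. Start with P = (2, 9) for the leading 1-bit.
double: tangent at (2, 9): λ = (3·2² + 3)/(2·9) ≡ 15/1. 1⁻¹ ≡ 1 (mod 17) since 1·1 = 1 ≡ 1, so λ ≡ 15·1 ≡ 15.
  x = λ² - 2 - 2 = 225 - 4 ≡ 0; y = λ·(2 - 0) - 9 ≡ 4. → (0, 4)
add P: (0, 4) + (2, 9). λ = (9 - 4)/(2 - 0) ≡ 5/2 mod 17. 2⁻¹ ≡ 9 (mod 17), so λ ≡ 11.
  x = λ² - 0 - 2 = 121 - 2 ≡ 0; y = λ·(0 - 0) - 4 ≡ 13. → (0, 13)
double: tangent at (0, 13): λ = (3·0² + 3)/(2·13) ≡ 3/9. 9⁻¹ ≡ 2 (mod 17) since 9·2 = 18 ≡ 1, so λ ≡ 3·2 ≡ 6.
  x = λ² - 0 - 0 = 36 - 0 ≡ 2; y = λ·(0 - 2) - 13 ≡ 9. → (2, 9)
double: tangent at (2, 9): λ = (3·2² + 3)/(2·9) ≡ 15/1. 1⁻¹ ≡ 1 (mod 17) since 1·1 = 1 ≡ 1, so λ ≡ 15·1 ≡ 15.
  x = λ² - 2 - 2 = 225 - 4 ≡ 0; y = λ·(2 - 0) - 9 ≡ 4. → (0, 4)

(0, 4)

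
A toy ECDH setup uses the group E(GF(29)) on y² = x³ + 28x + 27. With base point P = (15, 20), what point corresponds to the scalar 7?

(15, 20)

Repeated addition: build up to 7P.
2P: tangent at (15, 20): λ = (3·15² + 28)/(2·20) ≡ 7/11. 11⁻¹ ≡ 8 (mod 29), so λ ≡ 7·8 ≡ 27.
  x = λ² - 15 - 15 = 729 - 30 ≡ 3; y = λ·(15 - 3) - 20 ≡ 14. → (3, 14)
3P: (3, 14) + (15, 20). λ = (20 - 14)/(15 - 3) ≡ 6/12 mod 29. 12⁻¹ ≡ 17 (mod 29), so λ ≡ 15.
  x = λ² - 3 - 15 = 225 - 18 ≡ 4; y = λ·(3 - 4) - 14 ≡ 0. → (4, 0)
4P: (4, 0) + (15, 20). λ = (20 - 0)/(15 - 4) ≡ 20/11 mod 29. 11⁻¹ ≡ 8 (mod 29) since 11·8 = 88 ≡ 1, so λ ≡ 15.
  x = λ² - 4 - 15 = 225 - 19 ≡ 3; y = λ·(4 - 3) - 0 ≡ 15. → (3, 15)
5P: (3, 15) + (15, 20). λ = (20 - 15)/(15 - 3) ≡ 5/12 mod 29. 12⁻¹ ≡ 17 (mod 29) since 12·17 = 204 ≡ 1, so λ ≡ 27.
  x = λ² - 3 - 15 = 729 - 18 ≡ 15; y = λ·(3 - 15) - 15 ≡ 9. → (15, 9)
6P: (15, 9) + (15, 20): same x and y₁ ≡ -y₂, so the sum is ∞.
7P: ∞ + (15, 20) = (15, 20) (identity).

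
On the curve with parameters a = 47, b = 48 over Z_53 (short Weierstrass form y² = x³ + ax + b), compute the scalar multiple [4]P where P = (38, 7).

Repeated addition: build up to 4P.
2P: tangent at (38, 7): λ = (3·38² + 47)/(2·7) ≡ 33/14. 14⁻¹ ≡ 19 (mod 53), so λ ≡ 33·19 ≡ 44.
  x = λ² - 38 - 38 = 1936 - 76 ≡ 5; y = λ·(38 - 5) - 7 ≡ 14. → (5, 14)
3P: (5, 14) + (38, 7). λ = (7 - 14)/(38 - 5) ≡ 46/33 mod 53. 33⁻¹ ≡ 45 (mod 53), so λ ≡ 3.
  x = λ² - 5 - 38 = 9 - 43 ≡ 19; y = λ·(5 - 19) - 14 ≡ 50. → (19, 50)
4P: (19, 50) + (38, 7). λ = (7 - 50)/(38 - 19) ≡ 10/19 mod 53. 19⁻¹ ≡ 14 (mod 53), so λ ≡ 34.
  x = λ² - 19 - 38 = 1156 - 57 ≡ 39; y = λ·(19 - 39) - 50 ≡ 12. → (39, 12)

(39, 12)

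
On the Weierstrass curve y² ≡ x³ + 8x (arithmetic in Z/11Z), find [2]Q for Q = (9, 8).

tangent at (9, 8): λ = (3·9² + 8)/(2·8) ≡ 9/5. 5⁻¹ ≡ 9 (mod 11), so λ ≡ 9·9 ≡ 4.
  x = λ² - 9 - 9 = 16 - 18 ≡ 9; y = λ·(9 - 9) - 8 ≡ 3. → (9, 3)

(9, 3)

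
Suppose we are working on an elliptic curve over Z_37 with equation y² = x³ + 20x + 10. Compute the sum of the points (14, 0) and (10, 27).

(10, 10)

(14, 0) + (10, 27). λ = (27 - 0)/(10 - 14) ≡ 27/33 mod 37. 33⁻¹ ≡ 9 (mod 37) since 33·9 = 297 ≡ 1, so λ ≡ 21.
  x = λ² - 14 - 10 = 441 - 24 ≡ 10; y = λ·(14 - 10) - 0 ≡ 10. → (10, 10)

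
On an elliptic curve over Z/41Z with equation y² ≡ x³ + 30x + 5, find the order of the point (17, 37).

3

2P: tangent at (17, 37): λ = (3·17² + 30)/(2·37) ≡ 36/33. 33⁻¹ ≡ 5 (mod 41), so λ ≡ 36·5 ≡ 16.
  x = λ² - 17 - 17 = 256 - 34 ≡ 17; y = λ·(17 - 17) - 37 ≡ 4. → (17, 4)
3P: (17, 4) + (17, 37): same x and y₁ ≡ -y₂, so the sum is the point at infinity.
3P = the point at infinity, so the order is 3.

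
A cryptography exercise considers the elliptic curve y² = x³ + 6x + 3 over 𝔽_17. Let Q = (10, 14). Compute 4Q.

Repeated addition: build up to 4Q.
2Q: tangent at (10, 14): λ = (3·10² + 6)/(2·14) ≡ 0/11. 11⁻¹ ≡ 14 (mod 17) since 11·14 = 154 ≡ 1, so λ ≡ 0·14 ≡ 0.
  x = λ² - 10 - 10 = 0 - 20 ≡ 14; y = λ·(10 - 14) - 14 ≡ 3. → (14, 3)
3Q: (14, 3) + (10, 14). λ = (14 - 3)/(10 - 14) ≡ 11/13 mod 17. 13⁻¹ ≡ 4 (mod 17), so λ ≡ 10.
  x = λ² - 14 - 10 = 100 - 24 ≡ 8; y = λ·(14 - 8) - 3 ≡ 6. → (8, 6)
4Q: (8, 6) + (10, 14). λ = (14 - 6)/(10 - 8) ≡ 8/2 mod 17. 2⁻¹ ≡ 9 (mod 17), so λ ≡ 4.
  x = λ² - 8 - 10 = 16 - 18 ≡ 15; y = λ·(8 - 15) - 6 ≡ 0. → (15, 0)

(15, 0)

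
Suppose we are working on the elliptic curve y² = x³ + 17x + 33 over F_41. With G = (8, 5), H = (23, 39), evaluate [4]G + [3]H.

First 4G:
Repeated addition: build up to 4G.
2G: tangent at (8, 5): λ = (3·8² + 17)/(2·5) ≡ 4/10. 10⁻¹ ≡ 37 (mod 41) since 10·37 = 370 ≡ 1, so λ ≡ 4·37 ≡ 25.
  x = λ² - 8 - 8 = 625 - 16 ≡ 35; y = λ·(8 - 35) - 5 ≡ 17. → (35, 17)
3G: (35, 17) + (8, 5). λ = (5 - 17)/(8 - 35) ≡ 29/14 mod 41. 14⁻¹ ≡ 3 (mod 41), so λ ≡ 5.
  x = λ² - 35 - 8 = 25 - 43 ≡ 23; y = λ·(35 - 23) - 17 ≡ 2. → (23, 2)
4G: (23, 2) + (8, 5). λ = (5 - 2)/(8 - 23) ≡ 3/26 mod 41. 26⁻¹ ≡ 30 (mod 41), so λ ≡ 8.
  x = λ² - 23 - 8 = 64 - 31 ≡ 33; y = λ·(23 - 33) - 2 ≡ 0. → (33, 0)
4G = (33, 0).
Next 3H:
Repeated addition: build up to 3H.
2H: tangent at (23, 39): λ = (3·23² + 17)/(2·39) ≡ 5/37. 37⁻¹ ≡ 10 (mod 41) since 37·10 = 370 ≡ 1, so λ ≡ 5·10 ≡ 9.
  x = λ² - 23 - 23 = 81 - 46 ≡ 35; y = λ·(23 - 35) - 39 ≡ 17. → (35, 17)
3H: (35, 17) + (23, 39). λ = (39 - 17)/(23 - 35) ≡ 22/29 mod 41. 29⁻¹ ≡ 17 (mod 41), so λ ≡ 5.
  x = λ² - 35 - 23 = 25 - 58 ≡ 8; y = λ·(35 - 8) - 17 ≡ 36. → (8, 36)
3H = (8, 36).
Finally 4G + 3H:
(33, 0) + (8, 36). λ = (36 - 0)/(8 - 33) ≡ 36/16 mod 41. 16⁻¹ ≡ 18 (mod 41), so λ ≡ 33.
  x = λ² - 33 - 8 = 1089 - 41 ≡ 23; y = λ·(33 - 23) - 0 ≡ 2. → (23, 2)

(23, 2)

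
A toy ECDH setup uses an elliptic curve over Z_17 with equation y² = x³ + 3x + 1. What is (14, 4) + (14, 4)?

tangent at (14, 4): λ = (3·14² + 3)/(2·4) ≡ 13/8. 8⁻¹ ≡ 15 (mod 17) since 8·15 = 120 ≡ 1, so λ ≡ 13·15 ≡ 8.
  x = λ² - 14 - 14 = 64 - 28 ≡ 2; y = λ·(14 - 2) - 4 ≡ 7. → (2, 7)

(2, 7)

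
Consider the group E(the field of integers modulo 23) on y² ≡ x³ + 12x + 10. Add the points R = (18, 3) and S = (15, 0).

(18, 3) + (15, 0). λ = (0 - 3)/(15 - 18) ≡ 20/20 mod 23. 20⁻¹ ≡ 15 (mod 23) since 20·15 = 300 ≡ 1, so λ ≡ 1.
  x = λ² - 18 - 15 = 1 - 33 ≡ 14; y = λ·(18 - 14) - 3 ≡ 1. → (14, 1)

(14, 1)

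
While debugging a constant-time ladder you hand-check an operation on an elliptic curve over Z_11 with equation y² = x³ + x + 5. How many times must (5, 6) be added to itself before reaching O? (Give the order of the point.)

11

2P: tangent at (5, 6): λ = (3·5² + 1)/(2·6) ≡ 10/1. 1⁻¹ ≡ 1 (mod 11), so λ ≡ 10·1 ≡ 10.
  x = λ² - 5 - 5 = 100 - 10 ≡ 2; y = λ·(5 - 2) - 6 ≡ 2. → (2, 2)
3P: (2, 2) + (5, 6). λ = (6 - 2)/(5 - 2) ≡ 4/3 mod 11. 3⁻¹ ≡ 4 (mod 11) since 3·4 = 12 ≡ 1, so λ ≡ 5.
  x = λ² - 2 - 5 = 25 - 7 ≡ 7; y = λ·(2 - 7) - 2 ≡ 6. → (7, 6)
4P: (7, 6) + (5, 6). λ = (6 - 6)/(5 - 7) ≡ 0/9 mod 11. 9⁻¹ ≡ 5 (mod 11), so λ ≡ 0.
  x = λ² - 7 - 5 = 0 - 12 ≡ 10; y = λ·(7 - 10) - 6 ≡ 5. → (10, 5)
5P: (10, 5) + (5, 6). λ = (6 - 5)/(5 - 10) ≡ 1/6 mod 11. 6⁻¹ ≡ 2 (mod 11), so λ ≡ 2.
  x = λ² - 10 - 5 = 4 - 15 ≡ 0; y = λ·(10 - 0) - 5 ≡ 4. → (0, 4)
6P: (0, 4) + (5, 6). λ = (6 - 4)/(5 - 0) ≡ 2/5 mod 11. 5⁻¹ ≡ 9 (mod 11) since 5·9 = 45 ≡ 1, so λ ≡ 7.
  x = λ² - 0 - 5 = 49 - 5 ≡ 0; y = λ·(0 - 0) - 4 ≡ 7. → (0, 7)
7P: (0, 7) + (5, 6). λ = (6 - 7)/(5 - 0) ≡ 10/5 mod 11. 5⁻¹ ≡ 9 (mod 11), so λ ≡ 2.
  x = λ² - 0 - 5 = 4 - 5 ≡ 10; y = λ·(0 - 10) - 7 ≡ 6. → (10, 6)
8P: (10, 6) + (5, 6). λ = (6 - 6)/(5 - 10) ≡ 0/6 mod 11. 6⁻¹ ≡ 2 (mod 11) since 6·2 = 12 ≡ 1, so λ ≡ 0.
  x = λ² - 10 - 5 = 0 - 15 ≡ 7; y = λ·(10 - 7) - 6 ≡ 5. → (7, 5)
9P: (7, 5) + (5, 6). λ = (6 - 5)/(5 - 7) ≡ 1/9 mod 11. 9⁻¹ ≡ 5 (mod 11) since 9·5 = 45 ≡ 1, so λ ≡ 5.
  x = λ² - 7 - 5 = 25 - 12 ≡ 2; y = λ·(7 - 2) - 5 ≡ 9. → (2, 9)
10P: (2, 9) + (5, 6). λ = (6 - 9)/(5 - 2) ≡ 8/3 mod 11. 3⁻¹ ≡ 4 (mod 11), so λ ≡ 10.
  x = λ² - 2 - 5 = 100 - 7 ≡ 5; y = λ·(2 - 5) - 9 ≡ 5. → (5, 5)
11P: (5, 5) + (5, 6): same x and y₁ ≡ -y₂, so the sum is O.
11P = O, so the order is 11.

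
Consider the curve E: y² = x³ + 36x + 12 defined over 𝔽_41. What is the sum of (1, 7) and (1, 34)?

The two points share x = 1 and their y-coordinates satisfy 7 + 34 ≡ 0 (mod 41), so they are inverses. Their sum is O.

O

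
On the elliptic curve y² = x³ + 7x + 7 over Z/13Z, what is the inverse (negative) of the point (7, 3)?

(7, 10)

-(7, 3) = (7, -3 mod 13) = (7, 10).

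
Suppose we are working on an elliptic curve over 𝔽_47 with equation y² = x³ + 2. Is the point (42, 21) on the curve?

y² = 21² ≡ 18; x³ + 0x + 2 = 74090 ≡ 18 (mod 47). 18 = 18.

yes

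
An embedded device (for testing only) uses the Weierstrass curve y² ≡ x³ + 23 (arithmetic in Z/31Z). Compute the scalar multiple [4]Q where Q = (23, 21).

Repeated addition: build up to 4Q.
2Q: tangent at (23, 21): λ = (3·23² + 0)/(2·21) ≡ 6/11. 11⁻¹ ≡ 17 (mod 31), so λ ≡ 6·17 ≡ 9.
  x = λ² - 23 - 23 = 81 - 46 ≡ 4; y = λ·(23 - 4) - 21 ≡ 26. → (4, 26)
3Q: (4, 26) + (23, 21). λ = (21 - 26)/(23 - 4) ≡ 26/19 mod 31. 19⁻¹ ≡ 18 (mod 31), so λ ≡ 3.
  x = λ² - 4 - 23 = 9 - 27 ≡ 13; y = λ·(4 - 13) - 26 ≡ 9. → (13, 9)
4Q: (13, 9) + (23, 21). λ = (21 - 9)/(23 - 13) ≡ 12/10 mod 31. 10⁻¹ ≡ 28 (mod 31), so λ ≡ 26.
  x = λ² - 13 - 23 = 676 - 36 ≡ 20; y = λ·(13 - 20) - 9 ≡ 26. → (20, 26)

(20, 26)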